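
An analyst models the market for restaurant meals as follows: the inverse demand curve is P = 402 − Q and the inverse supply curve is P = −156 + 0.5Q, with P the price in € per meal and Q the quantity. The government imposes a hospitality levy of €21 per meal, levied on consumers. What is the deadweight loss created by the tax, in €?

Deadweight loss = €147.

Inverting to Q(P) form: Qd = 402 − P; Qs = 2P + 312.
Without the tax, 402 − P = 2P + 312 gives 3P = 90, so P* = €30 and Q* = 372.
With the tax collected from consumers, demand (in seller-price terms) shifts: Qd = 402 − (P + 21).
Solving gives Q = 358 with consumers paying €44 and suppliers receiving €23 (the €21 wedge).
Quantity falls by |ΔQ| = |372 − 358| = 14.
DWL = ½ · t · |ΔQ| = ½ · 21 · 14 = €147.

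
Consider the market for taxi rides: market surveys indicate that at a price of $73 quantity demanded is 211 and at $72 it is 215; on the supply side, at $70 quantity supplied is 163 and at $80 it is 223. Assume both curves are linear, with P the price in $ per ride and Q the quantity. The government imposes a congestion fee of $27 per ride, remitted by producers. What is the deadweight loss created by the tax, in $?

Demand slope: (215 − 211)/(72 − 73) = -4, so Qd = 503 − 4P.
Supply slope: (223 − 163)/(80 − 70) = 6, so Qs = 6P − 257.
Before the tax: set 503 − 4P = 6P − 257 → P* = $76, Q* = 199.
With the tax collected from producers, supply shifts: Qs = 6(P − 27) − 257.
New equilibrium: consumers pay $92.2, producers receive $65.2, Q = 134.2. (Wedge: Pb − Ps = 27.)
Quantity falls by |ΔQ| = |199 − 134.2| = 64.8.
DWL = ½ · t · |ΔQ| = ½ · 27 · 64.8 = $874.8.

Deadweight loss = $874.8.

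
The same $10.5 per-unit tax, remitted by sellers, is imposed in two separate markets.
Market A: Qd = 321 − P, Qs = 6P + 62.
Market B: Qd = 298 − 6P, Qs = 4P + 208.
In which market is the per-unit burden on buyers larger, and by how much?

Market A: pre-tax P* = $37, Q* = 284; post-tax Q = 275; per-unit burden on buyers = $9.
Market B: pre-tax P* = $9, Q* = 244; post-tax Q = 218.8; per-unit burden on buyers = $4.2.
Difference: $9 vs $4.2 → market A is larger by $4.8.

Market A, by $4.8.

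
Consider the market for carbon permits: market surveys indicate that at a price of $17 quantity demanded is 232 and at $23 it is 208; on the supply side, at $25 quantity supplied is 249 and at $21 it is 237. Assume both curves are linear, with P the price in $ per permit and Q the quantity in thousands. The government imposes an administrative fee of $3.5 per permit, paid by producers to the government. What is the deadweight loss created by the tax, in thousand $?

Demand slope: (208 − 232)/(23 − 17) = -4, so Qd = 300 − 4P.
Supply slope: (237 − 249)/(21 − 25) = 3, so Qs = 3P + 174.
Without the tax, 300 − 4P = 3P + 174 gives 7P = 126, so P* = $18 and Q* = 228.
With the tax collected from producers, supply shifts: Qs = 3(P − 3.5) + 174.
Solving gives Q = 222 with buyers paying $19.5 and producers receiving $16 (the $3.5 wedge).
Quantity falls by |ΔQ| = |228 − 222| = 6.
DWL = ½ · t · |ΔQ| = ½ · 3.5 · 6 = $10.5.

Deadweight loss = $10.5 thousand.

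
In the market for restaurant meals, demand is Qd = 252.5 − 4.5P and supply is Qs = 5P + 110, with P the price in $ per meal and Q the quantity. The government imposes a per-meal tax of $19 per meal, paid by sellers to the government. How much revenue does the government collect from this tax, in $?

Tax revenue = $2660.

Before the tax: set 252.5 − 4.5P = 5P + 110 → P* = $15, Q* = 185.
With the tax collected from sellers, supply shifts: Qs = 5(P − 19) + 110.
New equilibrium: consumers pay $25, sellers receive $6, Q = 140. (Wedge: Pb − Ps = 19.)
Revenue = t · Q = 19 · 140 = $2660.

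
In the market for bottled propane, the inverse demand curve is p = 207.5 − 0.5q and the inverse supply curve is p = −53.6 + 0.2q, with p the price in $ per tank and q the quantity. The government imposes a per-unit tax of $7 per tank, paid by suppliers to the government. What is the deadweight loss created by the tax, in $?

Deadweight loss = $35.

Rewrite in direct form: qd = 415 − 2p and qs = 5p + 268.
Without the tax, 415 − 2p = 5p + 268 gives 7p = 147, so p* = $21 and q* = 373.
With the tax collected from suppliers, supply shifts: qs = 5(p − 7) + 268.
Solving gives q = 363 with buyers paying $26 and suppliers receiving $19 (the $7 wedge).
Quantity falls by |ΔQ| = |373 − 363| = 10.
DWL = ½ · t · |ΔQ| = ½ · 7 · 10 = $35.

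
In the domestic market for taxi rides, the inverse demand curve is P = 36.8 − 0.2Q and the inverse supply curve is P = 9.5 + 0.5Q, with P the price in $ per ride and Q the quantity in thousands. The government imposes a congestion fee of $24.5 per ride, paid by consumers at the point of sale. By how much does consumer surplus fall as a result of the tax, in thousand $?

Inverting to Q(P) form: Qd = 184 − 5P; Qs = 2P − 19.
Before the tax: set 184 − 5P = 2P − 19 → P* = $29, Q* = 39.
With the tax collected from consumers, demand (in seller-price terms) shifts: Qd = 184 − 5(P + 24.5).
Solving gives Q = 4 with consumers paying $36 and sellers receiving $11.5 (the $24.5 wedge).
ΔCS is the trapezoid between Q = 4 and Q = 39 of height $7: ½ · (39 + 4) · 7 = $150.5.

Consumer surplus falls by $150.5 thousand.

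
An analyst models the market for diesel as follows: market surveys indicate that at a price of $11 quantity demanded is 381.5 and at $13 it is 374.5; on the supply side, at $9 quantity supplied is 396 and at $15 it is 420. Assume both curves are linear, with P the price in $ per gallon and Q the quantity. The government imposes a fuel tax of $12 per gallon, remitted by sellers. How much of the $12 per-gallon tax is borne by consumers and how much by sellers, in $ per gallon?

Consumers bear $6.4 per gallon; sellers bear $5.6 per gallon.

Demand slope: (374.5 − 381.5)/(13 − 11) = -3.5, so Qd = 420 − 3.5P.
Supply slope: (420 − 396)/(15 − 9) = 4, so Qs = 4P + 360.
Without the tax, 420 − 3.5P = 4P + 360 gives 7.5P = 60, so P* = $8 and Q* = 392.
With the tax collected from sellers, supply shifts: Qs = 4(P − 12) + 360.
Solving gives Q = 369.6 with consumers paying $14.4 and sellers receiving $2.4 (the $12 wedge).
Burden on consumers: $6.4; on sellers: $5.6. (They sum to $12.)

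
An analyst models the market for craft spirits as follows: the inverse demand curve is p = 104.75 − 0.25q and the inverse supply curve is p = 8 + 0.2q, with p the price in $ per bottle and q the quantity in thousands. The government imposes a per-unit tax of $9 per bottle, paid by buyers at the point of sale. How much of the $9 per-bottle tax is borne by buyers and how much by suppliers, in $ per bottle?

Buyers bear $5 per bottle; suppliers bear $4 per bottle.

Inverting to q(p) form: qd = 419 − 4p; qs = 5p − 40.
Before the tax: set 419 − 4p = 5p − 40 → p* = $51, q* = 215.
With the tax collected from buyers, demand (in seller-price terms) shifts: qd = 419 − 4(p + 9).
Solving gives q = 195 with buyers paying $56 and suppliers receiving $47 (the $9 wedge).
Burden on buyers: $5; on suppliers: $4. (They sum to $9.)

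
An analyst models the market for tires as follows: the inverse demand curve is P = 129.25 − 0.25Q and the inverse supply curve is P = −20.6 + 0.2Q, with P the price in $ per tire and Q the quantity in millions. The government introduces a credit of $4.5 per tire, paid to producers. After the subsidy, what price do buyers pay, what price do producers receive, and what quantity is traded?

Inverting to Q(P) form: Qd = 517 − 4P; Qs = 5P + 103.
Without the subsidy, 517 − 4P = 5P + 103 gives 9P = 414, so P* = $46 and Q* = 333.
With a per-unit subsidy paid to producers, each receives P + 4.5 per unit sold, so supply becomes Qs = 5(P + 4.5) + 103.
Solving gives Q = 343 with buyers paying $43.5 and producers receiving $48 (the $4.5 wedge).

Buyers pay $43.5; producers receive $48; quantity = 343.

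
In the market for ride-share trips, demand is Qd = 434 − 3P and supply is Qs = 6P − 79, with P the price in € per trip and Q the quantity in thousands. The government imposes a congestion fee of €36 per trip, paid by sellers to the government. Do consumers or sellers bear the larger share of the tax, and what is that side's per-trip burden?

Consumers bear the larger share: €24 per trip.

Before the tax: set 434 − 3P = 6P − 79 → P* = €57, Q* = 263.
With the tax collected from sellers, supply shifts: Qs = 6(P − 36) − 79.
Solving gives Q = 191 with consumers paying €81 and sellers receiving €45 (the €36 wedge).
Per-trip burden: consumers €24, sellers €12.
Consumers take the larger share because demand is less price-elastic here (demand slope 3 vs supply slope 6).
The less price-elastic side of the market bears the larger share of a per-unit tax.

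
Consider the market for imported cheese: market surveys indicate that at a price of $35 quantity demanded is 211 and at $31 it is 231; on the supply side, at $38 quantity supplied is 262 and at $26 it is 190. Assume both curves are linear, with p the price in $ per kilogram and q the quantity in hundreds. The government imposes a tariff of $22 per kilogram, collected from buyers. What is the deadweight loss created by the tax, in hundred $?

Deadweight loss = $660 hundred.

Demand slope: (231 − 211)/(31 − 35) = -5, so qd = 386 − 5p.
Supply slope: (190 − 262)/(26 − 38) = 6, so qs = 6p + 34.
Before the tax: set 386 − 5p = 6p + 34 → p* = $32, q* = 226.
With the tax collected from buyers, demand (in seller-price terms) shifts: qd = 386 − 5(p + 22).
New equilibrium: buyers pay $44, sellers receive $22, q = 166. (Wedge: pb − ps = 22.)
Quantity falls by |ΔQ| = |226 − 166| = 60.
DWL = ½ · t · |ΔQ| = ½ · 22 · 60 = $660.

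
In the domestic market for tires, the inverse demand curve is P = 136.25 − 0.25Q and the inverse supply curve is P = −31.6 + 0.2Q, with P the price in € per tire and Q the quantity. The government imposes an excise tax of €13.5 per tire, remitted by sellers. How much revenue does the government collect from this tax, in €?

Tax revenue = €4630.5.

Inverting to Q(P) form: Qd = 545 − 4P; Qs = 5P + 158.
Before the tax: set 545 − 4P = 5P + 158 → P* = €43, Q* = 373.
With the tax collected from sellers, supply shifts: Qs = 5(P − 13.5) + 158.
New equilibrium: consumers pay €50.5, sellers receive €37, Q = 343. (Wedge: Pb − Ps = 13.5.)
Revenue = t · Q = 13.5 · 343 = €4630.5.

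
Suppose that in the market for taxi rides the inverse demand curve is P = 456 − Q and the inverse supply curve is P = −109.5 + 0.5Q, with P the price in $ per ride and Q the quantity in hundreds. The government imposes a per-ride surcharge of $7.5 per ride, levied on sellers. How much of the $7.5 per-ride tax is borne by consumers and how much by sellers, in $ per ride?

Inverting to Q(P) form: Qd = 456 − P; Qs = 2P + 219.
Before the tax: set 456 − P = 2P + 219 → P* = $79, Q* = 377.
With the tax collected from sellers, supply shifts: Qs = 2(P − 7.5) + 219.
New equilibrium: consumers pay $84, sellers receive $76.5, Q = 372. (Wedge: Pb − Ps = 7.5.)
Burden on consumers: $5; on sellers: $2.5. (They sum to $7.5.)

Consumers bear $5 per ride; sellers bear $2.5 per ride.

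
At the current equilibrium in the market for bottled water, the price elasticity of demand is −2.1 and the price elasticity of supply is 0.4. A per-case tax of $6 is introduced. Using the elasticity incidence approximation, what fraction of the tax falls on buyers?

Buyers' share ≈ 0.16.

Incidence ratio: buyers' share ≈ εs / (εs + |εd|) = 0.4 / (0.4 + 2.1) = 0.16.
Supply is the less elastic side, so buyers bear the smaller share.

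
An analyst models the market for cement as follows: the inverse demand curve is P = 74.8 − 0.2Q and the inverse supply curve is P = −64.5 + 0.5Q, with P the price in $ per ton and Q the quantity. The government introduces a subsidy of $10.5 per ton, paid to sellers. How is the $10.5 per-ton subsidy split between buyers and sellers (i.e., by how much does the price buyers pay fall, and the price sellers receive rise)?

Inverting to Q(P) form: Qd = 374 − 5P; Qs = 2P + 129.
Before the subsidy: set 374 − 5P = 2P + 129 → P* = $35, Q* = 199.
With a per-unit subsidy paid to sellers, each receives P + 10.5 per unit sold, so supply becomes Qs = 2(P + 10.5) + 129.
Solving gives Q = 214 with buyers paying $32 and sellers receiving $42.5 (the $10.5 wedge).
Gain to buyers: $3; to sellers: $7.5. (They sum to $10.5.)

Buyers gain $3 per ton; sellers gain $7.5 per ton.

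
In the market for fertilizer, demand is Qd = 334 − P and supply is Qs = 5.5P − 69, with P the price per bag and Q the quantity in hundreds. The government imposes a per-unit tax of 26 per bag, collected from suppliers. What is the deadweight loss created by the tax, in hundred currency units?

Deadweight loss = 286 hundred.

Without the tax, 334 − P = 5.5P − 69 gives 6.5P = 403, so P* = 62 and Q* = 272.
With the tax collected from suppliers, supply shifts: Qs = 5.5(P − 26) − 69.
Solving gives Q = 250 with buyers paying 84 and suppliers receiving 58 (the 26 wedge).
Quantity falls by |ΔQ| = |272 − 250| = 22.
DWL = ½ · t · |ΔQ| = ½ · 26 · 22 = 286.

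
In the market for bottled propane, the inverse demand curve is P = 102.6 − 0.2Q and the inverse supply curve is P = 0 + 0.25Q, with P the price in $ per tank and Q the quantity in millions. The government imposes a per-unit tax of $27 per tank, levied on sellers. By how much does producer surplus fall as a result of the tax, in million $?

Producer surplus falls by $2970 million.

Rewrite in direct form: Qd = 513 − 5P and Qs = 4P.
Without the tax, 513 − 5P = 4P gives 9P = 513, so P* = $57 and Q* = 228.
With the tax collected from sellers, supply shifts: Qs = 4(P − 27).
Solving gives Q = 168 with buyers paying $69 and sellers receiving $42 (the $27 wedge).
ΔPS is the trapezoid between Q = 168 and Q = 228 of height $15: ½ · (228 + 168) · 15 = $2970.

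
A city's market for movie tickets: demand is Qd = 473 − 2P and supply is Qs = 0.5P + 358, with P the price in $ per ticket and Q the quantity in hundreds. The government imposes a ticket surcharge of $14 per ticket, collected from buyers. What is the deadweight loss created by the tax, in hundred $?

Deadweight loss = $39.2 hundred.

Before the tax: set 473 − 2P = 0.5P + 358 → P* = $46, Q* = 381.
With the tax collected from buyers, demand (in seller-price terms) shifts: Qd = 473 − 2(P + 14).
Solving gives Q = 375.4 with buyers paying $48.8 and producers receiving $34.8 (the $14 wedge).
Quantity falls by |ΔQ| = |381 − 375.4| = 5.6.
DWL = ½ · t · |ΔQ| = ½ · 14 · 5.6 = $39.2.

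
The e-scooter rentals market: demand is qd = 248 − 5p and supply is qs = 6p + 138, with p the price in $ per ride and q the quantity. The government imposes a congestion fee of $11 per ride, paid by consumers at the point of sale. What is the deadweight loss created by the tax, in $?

Before the tax: set 248 − 5p = 6p + 138 → p* = $10, q* = 198.
With the tax collected from consumers, demand (in seller-price terms) shifts: qd = 248 − 5(p + 11).
Solving gives q = 168 with consumers paying $16 and suppliers receiving $5 (the $11 wedge).
Quantity falls by |ΔQ| = |198 − 168| = 30.
DWL = ½ · t · |ΔQ| = ½ · 11 · 30 = $165.

Deadweight loss = $165.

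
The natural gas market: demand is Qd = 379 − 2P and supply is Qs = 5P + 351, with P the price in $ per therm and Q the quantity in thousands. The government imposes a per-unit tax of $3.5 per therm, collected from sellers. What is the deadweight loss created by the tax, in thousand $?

Without the tax, 379 − 2P = 5P + 351 gives 7P = 28, so P* = $4 and Q* = 371.
With the tax collected from sellers, supply shifts: Qs = 5(P − 3.5) + 351.
Solving gives Q = 366 with consumers paying $6.5 and sellers receiving $3 (the $3.5 wedge).
Quantity falls by |ΔQ| = |371 − 366| = 5.
DWL = ½ · t · |ΔQ| = ½ · 3.5 · 5 = $8.75.

Deadweight loss = $8.75 thousand.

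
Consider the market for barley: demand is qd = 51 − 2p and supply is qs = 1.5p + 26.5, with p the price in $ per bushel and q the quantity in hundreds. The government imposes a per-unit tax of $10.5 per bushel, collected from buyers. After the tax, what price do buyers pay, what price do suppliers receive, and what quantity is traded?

Buyers pay $11.5; suppliers receive $1; quantity = 28.

Without the tax, 51 − 2p = 1.5p + 26.5 gives 3.5p = 24.5, so p* = $7 and q* = 37.
With the tax collected from buyers, demand (in seller-price terms) shifts: qd = 51 − 2(p + 10.5).
Solving gives q = 28 with buyers paying $11.5 and suppliers receiving $1 (the $10.5 wedge).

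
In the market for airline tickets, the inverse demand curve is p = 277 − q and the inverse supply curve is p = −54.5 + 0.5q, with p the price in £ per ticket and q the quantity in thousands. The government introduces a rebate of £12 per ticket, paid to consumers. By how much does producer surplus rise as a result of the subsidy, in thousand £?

Producer surplus rises by £900 thousand.

Inverting to q(p) form: qd = 277 − p; qs = 2p + 109.
Without the subsidy, 277 − p = 2p + 109 gives 3p = 168, so p* = £56 and q* = 221.
With a per-unit subsidy paid to consumers, each effectively pays p − 12, so demand becomes qd = 277 − (p − 12).
New equilibrium: consumers pay £48, suppliers receive £60, q = 229. (Wedge: pb − ps = −12.)
ΔPS is the trapezoid between Q = 229 and Q = 221 of height £4: ½ · (221 + 229) · 4 = £900.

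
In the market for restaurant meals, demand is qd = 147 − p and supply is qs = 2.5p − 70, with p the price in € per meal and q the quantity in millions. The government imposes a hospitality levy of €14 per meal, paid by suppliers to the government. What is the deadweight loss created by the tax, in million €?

Deadweight loss = €70 million.

Without the tax, 147 − p = 2.5p − 70 gives 3.5p = 217, so p* = €62 and q* = 85.
With the tax collected from suppliers, supply shifts: qs = 2.5(p − 14) − 70.
Solving gives q = 75 with consumers paying €72 and suppliers receiving €58 (the €14 wedge).
Quantity falls by |ΔQ| = |85 − 75| = 10.
DWL = ½ · t · |ΔQ| = ½ · 14 · 10 = €70.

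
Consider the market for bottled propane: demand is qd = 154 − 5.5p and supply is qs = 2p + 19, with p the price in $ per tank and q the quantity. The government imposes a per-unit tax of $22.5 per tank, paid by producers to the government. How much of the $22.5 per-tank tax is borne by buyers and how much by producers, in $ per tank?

Buyers bear $6 per tank; producers bear $16.5 per tank.

Before the tax: set 154 − 5.5p = 2p + 19 → p* = $18, q* = 55.
With the tax collected from producers, supply shifts: qs = 2(p − 22.5) + 19.
New equilibrium: buyers pay $24, producers receive $1.5, q = 22. (Wedge: pb − ps = 22.5.)
Burden on buyers: $6; on producers: $16.5. (They sum to $22.5.)
The less price-elastic side of the market bears the larger share of a per-unit tax.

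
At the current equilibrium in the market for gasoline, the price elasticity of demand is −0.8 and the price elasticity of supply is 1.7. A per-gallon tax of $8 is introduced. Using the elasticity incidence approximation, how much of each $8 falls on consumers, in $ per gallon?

Incidence ratio: consumers' share ≈ εs / (εs + |εd|) = 1.7 / (1.7 + 0.8) = 0.68.
So consumers bear ≈ 0.68 × $8 = $5.44; sellers bear $2.56.

Consumers bear ≈ $5.44 per gallon.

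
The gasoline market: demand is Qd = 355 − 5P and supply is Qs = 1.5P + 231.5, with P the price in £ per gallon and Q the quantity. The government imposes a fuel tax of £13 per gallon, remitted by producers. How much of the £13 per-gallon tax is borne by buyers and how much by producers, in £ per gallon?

Before the tax: set 355 − 5P = 1.5P + 231.5 → P* = £19, Q* = 260.
With the tax collected from producers, supply shifts: Qs = 1.5(P − 13) + 231.5.
Solving gives Q = 245 with buyers paying £22 and producers receiving £9 (the £13 wedge).
Burden on buyers: £3; on producers: £10. (They sum to £13.)
The less price-elastic side of the market bears the larger share of a per-unit tax.

Buyers bear £3 per gallon; producers bear £10 per gallon.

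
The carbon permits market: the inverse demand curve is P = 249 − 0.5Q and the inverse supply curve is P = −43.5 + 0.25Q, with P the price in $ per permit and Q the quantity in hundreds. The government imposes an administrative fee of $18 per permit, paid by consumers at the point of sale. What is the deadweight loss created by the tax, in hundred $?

Inverting to Q(P) form: Qd = 498 − 2P; Qs = 4P + 174.
Without the tax, 498 − 2P = 4P + 174 gives 6P = 324, so P* = $54 and Q* = 390.
With the tax collected from consumers, demand (in seller-price terms) shifts: Qd = 498 − 2(P + 18).
New equilibrium: consumers pay $66, producers receive $48, Q = 366. (Wedge: Pb − Ps = 18.)
Quantity falls by |ΔQ| = |390 − 366| = 24.
DWL = ½ · t · |ΔQ| = ½ · 18 · 24 = $216.

Deadweight loss = $216 hundred.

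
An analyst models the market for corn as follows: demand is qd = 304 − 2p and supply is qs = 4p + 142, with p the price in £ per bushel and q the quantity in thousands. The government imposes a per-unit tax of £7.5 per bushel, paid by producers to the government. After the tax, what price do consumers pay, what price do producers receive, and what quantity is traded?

Consumers pay £32; producers receive £24.5; quantity = 240.

Without the tax, 304 − 2p = 4p + 142 gives 6p = 162, so p* = £27 and q* = 250.
With the tax collected from producers, supply shifts: qs = 4(p − 7.5) + 142.
New equilibrium: consumers pay £32, producers receive £24.5, q = 240. (Wedge: pb − ps = 7.5.)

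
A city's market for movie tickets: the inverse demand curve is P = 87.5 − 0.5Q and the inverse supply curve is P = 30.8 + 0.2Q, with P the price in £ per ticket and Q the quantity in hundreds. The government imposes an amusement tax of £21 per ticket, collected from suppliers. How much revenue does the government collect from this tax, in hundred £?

Rewrite in direct form: Qd = 175 − 2P and Qs = 5P − 154.
Before the tax: set 175 − 2P = 5P − 154 → P* = £47, Q* = 81.
With the tax collected from suppliers, supply shifts: Qs = 5(P − 21) − 154.
New equilibrium: buyers pay £62, suppliers receive £41, Q = 51. (Wedge: Pb − Ps = 21.)
Revenue = t · Q = 21 · 51 = £1071.

Tax revenue = £1071 hundred.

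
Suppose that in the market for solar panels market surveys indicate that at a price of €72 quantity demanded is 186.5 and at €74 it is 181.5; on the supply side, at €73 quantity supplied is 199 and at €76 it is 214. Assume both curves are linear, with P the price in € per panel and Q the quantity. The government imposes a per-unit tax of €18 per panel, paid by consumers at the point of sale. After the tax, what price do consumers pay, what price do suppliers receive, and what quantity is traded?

Consumers pay €83; suppliers receive €65; quantity = 159.

Demand slope: (181.5 − 186.5)/(74 − 72) = -2.5, so Qd = 366.5 − 2.5P.
Supply slope: (214 − 199)/(76 − 73) = 5, so Qs = 5P − 166.
Before the tax: set 366.5 − 2.5P = 5P − 166 → P* = €71, Q* = 189.
With the tax collected from consumers, demand (in seller-price terms) shifts: Qd = 366.5 − 2.5(P + 18).
New equilibrium: consumers pay €83, suppliers receive €65, Q = 159. (Wedge: Pb − Ps = 18.)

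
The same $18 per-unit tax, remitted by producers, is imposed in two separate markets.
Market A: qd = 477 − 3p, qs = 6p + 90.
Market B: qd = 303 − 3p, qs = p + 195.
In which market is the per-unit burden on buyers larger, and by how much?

Market A, by $7.5.

Market A: pre-tax p* = $43, q* = 348; post-tax q = 312; per-unit burden on buyers = $12.
Market B: pre-tax p* = $27, q* = 222; post-tax q = 208.5; per-unit burden on buyers = $4.5.
Difference: $12 vs $4.5 → market A is larger by $7.5.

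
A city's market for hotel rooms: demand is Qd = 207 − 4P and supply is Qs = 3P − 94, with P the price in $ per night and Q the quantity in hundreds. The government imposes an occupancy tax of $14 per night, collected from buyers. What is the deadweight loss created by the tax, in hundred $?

Deadweight loss = $168 hundred.

Before the tax: set 207 − 4P = 3P − 94 → P* = $43, Q* = 35.
With the tax collected from buyers, demand (in seller-price terms) shifts: Qd = 207 − 4(P + 14).
New equilibrium: buyers pay $49, producers receive $35, Q = 11. (Wedge: Pb − Ps = 14.)
Quantity falls by |ΔQ| = |35 − 11| = 24.
DWL = ½ · t · |ΔQ| = ½ · 14 · 24 = $168.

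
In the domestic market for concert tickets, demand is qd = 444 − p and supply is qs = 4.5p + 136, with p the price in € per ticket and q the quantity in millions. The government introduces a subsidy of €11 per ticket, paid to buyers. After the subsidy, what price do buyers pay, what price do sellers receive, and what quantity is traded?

Buyers pay €47; sellers receive €58; quantity = 397.

Without the subsidy, 444 − p = 4.5p + 136 gives 5.5p = 308, so p* = €56 and q* = 388.
With a per-unit subsidy paid to buyers, each effectively pays p − 11, so demand becomes qd = 444 − (p − 11).
New equilibrium: buyers pay €47, sellers receive €58, q = 397. (Wedge: pb − ps = −11.)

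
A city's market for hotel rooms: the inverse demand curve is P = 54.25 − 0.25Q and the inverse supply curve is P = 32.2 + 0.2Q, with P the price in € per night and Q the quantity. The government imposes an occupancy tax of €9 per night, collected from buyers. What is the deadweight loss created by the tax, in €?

Deadweight loss = €90.

Rewrite in direct form: Qd = 217 − 4P and Qs = 5P − 161.
Without the tax, 217 − 4P = 5P − 161 gives 9P = 378, so P* = €42 and Q* = 49.
With the tax collected from buyers, demand (in seller-price terms) shifts: Qd = 217 − 4(P + 9).
New equilibrium: buyers pay €47, sellers receive €38, Q = 29. (Wedge: Pb − Ps = 9.)
Quantity falls by |ΔQ| = |49 − 29| = 20.
DWL = ½ · t · |ΔQ| = ½ · 9 · 20 = €90.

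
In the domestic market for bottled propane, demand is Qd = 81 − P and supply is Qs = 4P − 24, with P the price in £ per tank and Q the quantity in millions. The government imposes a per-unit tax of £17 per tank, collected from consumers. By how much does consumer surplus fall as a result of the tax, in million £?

Before the tax: set 81 − P = 4P − 24 → P* = £21, Q* = 60.
With the tax collected from consumers, demand (in seller-price terms) shifts: Qd = 81 − (P + 17).
Solving gives Q = 46.4 with consumers paying £34.6 and producers receiving £17.6 (the £17 wedge).
ΔCS is the trapezoid between Q = 46.4 and Q = 60 of height £13.6: ½ · (60 + 46.4) · 13.6 = £723.52.

Consumer surplus falls by £723.52 million.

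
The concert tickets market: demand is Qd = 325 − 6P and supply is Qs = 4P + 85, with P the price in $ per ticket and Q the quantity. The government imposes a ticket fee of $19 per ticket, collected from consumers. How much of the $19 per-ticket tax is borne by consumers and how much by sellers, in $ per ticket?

Consumers bear $7.6 per ticket; sellers bear $11.4 per ticket.

Without the tax, 325 − 6P = 4P + 85 gives 10P = 240, so P* = $24 and Q* = 181.
With the tax collected from consumers, demand (in seller-price terms) shifts: Qd = 325 − 6(P + 19).
Solving gives Q = 135.4 with consumers paying $31.6 and sellers receiving $12.6 (the $19 wedge).
Burden on consumers: $7.6; on sellers: $11.4. (They sum to $19.)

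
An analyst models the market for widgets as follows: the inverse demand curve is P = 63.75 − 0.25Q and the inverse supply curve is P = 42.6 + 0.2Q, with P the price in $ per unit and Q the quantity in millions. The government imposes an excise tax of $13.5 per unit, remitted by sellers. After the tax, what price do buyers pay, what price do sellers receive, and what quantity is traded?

Rewrite in direct form: Qd = 255 − 4P and Qs = 5P − 213.
Without the tax, 255 − 4P = 5P − 213 gives 9P = 468, so P* = $52 and Q* = 47.
With the tax collected from sellers, supply shifts: Qs = 5(P − 13.5) − 213.
Solving gives Q = 17 with buyers paying $59.5 and sellers receiving $46 (the $13.5 wedge).

Buyers pay $59.5; sellers receive $46; quantity = 17.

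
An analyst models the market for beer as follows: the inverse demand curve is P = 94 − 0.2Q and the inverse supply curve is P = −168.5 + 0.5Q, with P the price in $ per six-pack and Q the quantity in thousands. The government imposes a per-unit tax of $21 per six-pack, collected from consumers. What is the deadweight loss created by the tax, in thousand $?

Deadweight loss = $315 thousand.

Inverting to Q(P) form: Qd = 470 − 5P; Qs = 2P + 337.
Without the tax, 470 − 5P = 2P + 337 gives 7P = 133, so P* = $19 and Q* = 375.
With the tax collected from consumers, demand (in seller-price terms) shifts: Qd = 470 − 5(P + 21).
Solving gives Q = 345 with consumers paying $25 and suppliers receiving $4 (the $21 wedge).
Quantity falls by |ΔQ| = |375 − 345| = 30.
DWL = ½ · t · |ΔQ| = ½ · 21 · 30 = $315.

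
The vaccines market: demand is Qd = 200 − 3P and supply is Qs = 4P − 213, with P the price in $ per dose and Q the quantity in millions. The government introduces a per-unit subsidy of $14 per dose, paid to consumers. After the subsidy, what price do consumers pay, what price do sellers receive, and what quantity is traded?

Without the subsidy, 200 − 3P = 4P − 213 gives 7P = 413, so P* = $59 and Q* = 23.
With a per-unit subsidy paid to consumers, each effectively pays P − 14, so demand becomes Qd = 200 − 3(P − 14).
New equilibrium: consumers pay $51, sellers receive $65, Q = 47. (Wedge: Pb − Ps = −14.)

Consumers pay $51; sellers receive $65; quantity = 47.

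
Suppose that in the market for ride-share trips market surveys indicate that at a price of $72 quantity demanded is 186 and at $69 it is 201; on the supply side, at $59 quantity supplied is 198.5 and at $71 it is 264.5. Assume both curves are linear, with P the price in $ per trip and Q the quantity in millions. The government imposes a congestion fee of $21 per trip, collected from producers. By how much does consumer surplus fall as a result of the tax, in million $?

Demand slope: (201 − 186)/(69 − 72) = -5, so Qd = 546 − 5P.
Supply slope: (264.5 − 198.5)/(71 − 59) = 5.5, so Qs = 5.5P − 126.
Before the tax: set 546 − 5P = 5.5P − 126 → P* = $64, Q* = 226.
With the tax collected from producers, supply shifts: Qs = 5.5(P − 21) − 126.
New equilibrium: consumers pay $75, producers receive $54, Q = 171. (Wedge: Pb − Ps = 21.)
ΔCS is the trapezoid between Q = 171 and Q = 226 of height $11: ½ · (226 + 171) · 11 = $2183.5.

Consumer surplus falls by $2183.5 million.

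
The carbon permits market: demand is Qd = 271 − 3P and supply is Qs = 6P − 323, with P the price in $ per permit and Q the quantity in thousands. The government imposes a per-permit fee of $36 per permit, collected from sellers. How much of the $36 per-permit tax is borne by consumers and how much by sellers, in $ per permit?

Without the tax, 271 − 3P = 6P − 323 gives 9P = 594, so P* = $66 and Q* = 73.
With the tax collected from sellers, supply shifts: Qs = 6(P − 36) − 323.
Solving gives Q = 1 with consumers paying $90 and sellers receiving $54 (the $36 wedge).
Burden on consumers: $24; on sellers: $12. (They sum to $36.)
The less price-elastic side of the market bears the larger share of a per-unit tax.

Consumers bear $24 per permit; sellers bear $12 per permit.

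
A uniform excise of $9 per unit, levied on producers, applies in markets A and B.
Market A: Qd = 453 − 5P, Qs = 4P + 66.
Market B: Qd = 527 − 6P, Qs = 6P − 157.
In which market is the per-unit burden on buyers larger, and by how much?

Market B, by $0.5.

Market A: pre-tax P* = $43, Q* = 238; post-tax Q = 218; per-unit burden on buyers = $4.
Market B: pre-tax P* = $57, Q* = 185; post-tax Q = 158; per-unit burden on buyers = $4.5.
Difference: $4 vs $4.5 → market B is larger by $0.5.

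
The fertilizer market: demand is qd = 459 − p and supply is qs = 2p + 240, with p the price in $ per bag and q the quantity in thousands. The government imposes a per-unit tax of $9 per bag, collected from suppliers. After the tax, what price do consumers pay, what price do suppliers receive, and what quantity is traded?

Before the tax: set 459 − p = 2p + 240 → p* = $73, q* = 386.
With the tax collected from suppliers, supply shifts: qs = 2(p − 9) + 240.
New equilibrium: consumers pay $79, suppliers receive $70, q = 380. (Wedge: pb − ps = 9.)
The less price-elastic side of the market bears the larger share of a per-unit tax.

Consumers pay $79; suppliers receive $70; quantity = 380.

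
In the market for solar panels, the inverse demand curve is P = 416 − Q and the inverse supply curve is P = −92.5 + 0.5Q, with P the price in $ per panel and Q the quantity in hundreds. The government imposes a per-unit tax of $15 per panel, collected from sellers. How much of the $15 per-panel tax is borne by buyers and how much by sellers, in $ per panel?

Inverting to Q(P) form: Qd = 416 − P; Qs = 2P + 185.
Before the tax: set 416 − P = 2P + 185 → P* = $77, Q* = 339.
With the tax collected from sellers, supply shifts: Qs = 2(P − 15) + 185.
New equilibrium: buyers pay $87, sellers receive $72, Q = 329. (Wedge: Pb − Ps = 15.)
Burden on buyers: $10; on sellers: $5. (They sum to $15.)
The less price-elastic side of the market bears the larger share of a per-unit tax.

Buyers bear $10 per panel; sellers bear $5 per panel.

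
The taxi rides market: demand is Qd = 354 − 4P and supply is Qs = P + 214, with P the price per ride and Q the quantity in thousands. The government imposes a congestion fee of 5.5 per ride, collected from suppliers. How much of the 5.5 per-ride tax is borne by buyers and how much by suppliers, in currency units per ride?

Buyers bear 1.1 per ride; suppliers bear 4.4 per ride.

Without the tax, 354 − 4P = P + 214 gives 5P = 140, so P* = 28 and Q* = 242.
With the tax collected from suppliers, supply shifts: Qs = (P − 5.5) + 214.
New equilibrium: buyers pay 29.1, suppliers receive 23.6, Q = 237.6. (Wedge: Pb − Ps = 5.5.)
Burden on buyers: 1.1; on suppliers: 4.4. (They sum to 5.5.)
The less price-elastic side of the market bears the larger share of a per-unit tax.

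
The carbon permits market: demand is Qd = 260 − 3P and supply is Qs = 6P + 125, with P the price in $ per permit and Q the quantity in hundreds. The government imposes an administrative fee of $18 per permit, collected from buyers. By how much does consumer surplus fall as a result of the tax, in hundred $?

Consumer surplus falls by $2364 hundred.

Without the tax, 260 − 3P = 6P + 125 gives 9P = 135, so P* = $15 and Q* = 215.
With the tax collected from buyers, demand (in seller-price terms) shifts: Qd = 260 − 3(P + 18).
New equilibrium: buyers pay $27, sellers receive $9, Q = 179. (Wedge: Pb − Ps = 18.)
ΔCS is the trapezoid between Q = 179 and Q = 215 of height $12: ½ · (215 + 179) · 12 = $2364.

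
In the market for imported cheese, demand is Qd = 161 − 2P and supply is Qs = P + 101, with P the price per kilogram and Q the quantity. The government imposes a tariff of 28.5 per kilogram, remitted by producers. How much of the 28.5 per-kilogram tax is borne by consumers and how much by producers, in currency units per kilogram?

Before the tax: set 161 − 2P = P + 101 → P* = 20, Q* = 121.
With the tax collected from producers, supply shifts: Qs = (P − 28.5) + 101.
Solving gives Q = 102 with consumers paying 29.5 and producers receiving 1 (the 28.5 wedge).
Burden on consumers: 9.5; on producers: 19. (They sum to 28.5.)
The less price-elastic side of the market bears the larger share of a per-unit tax.

Consumers bear 9.5 per kilogram; producers bear 19 per kilogram.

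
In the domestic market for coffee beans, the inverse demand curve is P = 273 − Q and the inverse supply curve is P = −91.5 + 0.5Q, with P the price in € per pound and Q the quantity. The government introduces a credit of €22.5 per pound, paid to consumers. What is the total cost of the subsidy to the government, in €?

Inverting to Q(P) form: Qd = 273 − P; Qs = 2P + 183.
Before the subsidy: set 273 − P = 2P + 183 → P* = €30, Q* = 243.
With a per-unit subsidy paid to consumers, each effectively pays P − 22.5, so demand becomes Qd = 273 − (P − 22.5).
Solving gives Q = 258 with consumers paying €15 and producers receiving €37.5 (the €22.5 wedge).
Outlay = t · Q = 22.5 · 258 = €5805.

Government outlay = €5805.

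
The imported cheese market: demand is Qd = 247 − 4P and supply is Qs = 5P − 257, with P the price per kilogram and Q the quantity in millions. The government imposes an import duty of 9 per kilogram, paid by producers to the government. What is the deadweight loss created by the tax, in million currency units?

Before the tax: set 247 − 4P = 5P − 257 → P* = 56, Q* = 23.
With the tax collected from producers, supply shifts: Qs = 5(P − 9) − 257.
Solving gives Q = 3 with consumers paying 61 and producers receiving 52 (the 9 wedge).
Quantity falls by |ΔQ| = |23 − 3| = 20.
DWL = ½ · t · |ΔQ| = ½ · 9 · 20 = 90.

Deadweight loss = 90 million.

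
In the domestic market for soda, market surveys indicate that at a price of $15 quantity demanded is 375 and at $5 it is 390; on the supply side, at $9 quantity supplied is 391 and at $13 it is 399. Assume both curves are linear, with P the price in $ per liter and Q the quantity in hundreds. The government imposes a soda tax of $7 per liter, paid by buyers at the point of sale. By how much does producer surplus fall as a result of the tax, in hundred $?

Producer surplus falls by $1152 hundred.

Demand slope: (390 − 375)/(5 − 15) = -1.5, so Qd = 397.5 − 1.5P.
Supply slope: (399 − 391)/(13 − 9) = 2, so Qs = 2P + 373.
Before the tax: set 397.5 − 1.5P = 2P + 373 → P* = $7, Q* = 387.
With the tax collected from buyers, demand (in seller-price terms) shifts: Qd = 397.5 − 1.5(P + 7).
New equilibrium: buyers pay $11, producers receive $4, Q = 381. (Wedge: Pb − Ps = 7.)
ΔPS is the trapezoid between Q = 381 and Q = 387 of height $3: ½ · (387 + 381) · 3 = $1152.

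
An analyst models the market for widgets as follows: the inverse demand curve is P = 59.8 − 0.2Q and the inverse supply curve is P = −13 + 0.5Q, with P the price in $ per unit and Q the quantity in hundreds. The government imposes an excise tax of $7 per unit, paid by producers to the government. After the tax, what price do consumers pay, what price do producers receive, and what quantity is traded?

Inverting to Q(P) form: Qd = 299 − 5P; Qs = 2P + 26.
Without the tax, 299 − 5P = 2P + 26 gives 7P = 273, so P* = $39 and Q* = 104.
With the tax collected from producers, supply shifts: Qs = 2(P − 7) + 26.
New equilibrium: consumers pay $41, producers receive $34, Q = 94. (Wedge: Pb − Ps = 7.)
The less price-elastic side of the market bears the larger share of a per-unit tax.

Consumers pay $41; producers receive $34; quantity = 94.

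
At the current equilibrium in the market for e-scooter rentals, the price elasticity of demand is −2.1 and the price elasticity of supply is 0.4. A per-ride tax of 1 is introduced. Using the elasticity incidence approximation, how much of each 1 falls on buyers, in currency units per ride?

Buyers bear ≈ 0.16 per ride.

Incidence ratio: buyers' share ≈ εs / (εs + |εd|) = 0.4 / (0.4 + 2.1) = 0.16.
So buyers bear ≈ 0.16 × 1 = 0.16; sellers bear 0.84.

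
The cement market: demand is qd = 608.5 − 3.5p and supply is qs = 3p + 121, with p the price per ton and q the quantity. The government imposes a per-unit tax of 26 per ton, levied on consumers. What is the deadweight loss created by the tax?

Deadweight loss = 546.

Before the tax: set 608.5 − 3.5p = 3p + 121 → p* = 75, q* = 346.
With the tax collected from consumers, demand (in seller-price terms) shifts: qd = 608.5 − 3.5(p + 26).
Solving gives q = 304 with consumers paying 87 and producers receiving 61 (the 26 wedge).
Quantity falls by |ΔQ| = |346 − 304| = 42.
DWL = ½ · t · |ΔQ| = ½ · 26 · 42 = 546.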